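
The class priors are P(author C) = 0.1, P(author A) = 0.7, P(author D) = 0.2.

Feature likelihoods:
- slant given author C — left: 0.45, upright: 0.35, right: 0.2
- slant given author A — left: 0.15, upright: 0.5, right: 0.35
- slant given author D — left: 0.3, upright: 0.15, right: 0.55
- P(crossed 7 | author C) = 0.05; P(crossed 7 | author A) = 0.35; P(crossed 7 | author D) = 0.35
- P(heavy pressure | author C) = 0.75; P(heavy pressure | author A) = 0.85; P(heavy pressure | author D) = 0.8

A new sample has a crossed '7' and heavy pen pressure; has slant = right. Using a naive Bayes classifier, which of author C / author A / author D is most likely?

author C: 0.1 × 0.2 × 0.05 × 0.75 = 0.00075
author A: 0.7 × 0.35 × 0.35 × 0.85 = 0.0728875
author D: 0.2 × 0.55 × 0.35 × 0.8 = 0.0308
Highest score → author A.

author A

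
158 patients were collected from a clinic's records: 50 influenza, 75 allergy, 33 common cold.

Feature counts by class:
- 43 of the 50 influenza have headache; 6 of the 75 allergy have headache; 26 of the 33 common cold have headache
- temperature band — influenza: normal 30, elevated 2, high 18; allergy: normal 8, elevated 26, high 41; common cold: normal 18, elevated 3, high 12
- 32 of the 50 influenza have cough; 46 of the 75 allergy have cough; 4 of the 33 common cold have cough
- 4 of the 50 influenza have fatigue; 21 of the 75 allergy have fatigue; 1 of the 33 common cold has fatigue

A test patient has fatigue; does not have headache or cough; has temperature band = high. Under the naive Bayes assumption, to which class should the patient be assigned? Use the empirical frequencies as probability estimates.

influenza: (50/158) × (7/50) × (18/50) × (18/50) × (4/50) ≈ 0.000459342
allergy: (75/158) × (69/75) × (41/75) × (29/75) × (21/75) ≈ 0.025847
common cold: (33/158) × (7/33) × (12/33) × (29/33) × (1/33) ≈ 0.000429021
Highest score → allergy.

allergy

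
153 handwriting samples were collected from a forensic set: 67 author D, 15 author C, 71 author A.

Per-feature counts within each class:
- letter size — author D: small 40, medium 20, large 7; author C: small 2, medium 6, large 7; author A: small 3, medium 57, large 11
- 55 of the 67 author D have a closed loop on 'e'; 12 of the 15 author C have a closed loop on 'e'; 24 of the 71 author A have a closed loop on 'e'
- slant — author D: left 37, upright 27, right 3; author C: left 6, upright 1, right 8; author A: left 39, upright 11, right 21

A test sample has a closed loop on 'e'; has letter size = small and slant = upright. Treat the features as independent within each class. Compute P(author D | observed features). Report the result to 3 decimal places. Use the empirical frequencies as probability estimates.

author D: (67/153) × (40/67) × (55/67) × (27/67) ≈ 0.0864859
author C: (15/153) × (2/15) × (12/15) × (1/15) ≈ 0.000697168
author A: (71/153) × (3/71) × (24/71) × (11/71) ≈ 0.00102687
P(author D | x) = 0.0864859 / 0.088209938 ≈ 0.980

0.980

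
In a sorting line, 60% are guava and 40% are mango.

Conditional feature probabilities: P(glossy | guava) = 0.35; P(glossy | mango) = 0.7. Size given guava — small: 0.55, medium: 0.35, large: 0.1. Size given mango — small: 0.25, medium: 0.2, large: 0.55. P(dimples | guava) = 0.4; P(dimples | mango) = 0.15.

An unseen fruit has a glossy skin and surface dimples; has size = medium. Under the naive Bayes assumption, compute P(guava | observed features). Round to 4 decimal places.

0.7778

guava: 0.6 × 0.35 × 0.35 × 0.4 = 0.0294
mango: 0.4 × 0.7 × 0.2 × 0.15 = 0.0084
P(guava | x) = 0.0294 / 0.0378 ≈ 0.7778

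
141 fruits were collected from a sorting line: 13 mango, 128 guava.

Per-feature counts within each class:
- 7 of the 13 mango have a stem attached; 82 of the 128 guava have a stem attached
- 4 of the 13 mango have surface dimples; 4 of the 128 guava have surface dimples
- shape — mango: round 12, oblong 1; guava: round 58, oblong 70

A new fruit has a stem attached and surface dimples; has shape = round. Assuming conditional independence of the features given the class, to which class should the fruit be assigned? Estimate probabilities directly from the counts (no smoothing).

mango: (13/141) × (7/13) × (4/13) × (12/13) ≈ 0.0141005
guava: (128/141) × (82/128) × (4/128) × (58/128) ≈ 0.00823498
Highest score → mango.

mango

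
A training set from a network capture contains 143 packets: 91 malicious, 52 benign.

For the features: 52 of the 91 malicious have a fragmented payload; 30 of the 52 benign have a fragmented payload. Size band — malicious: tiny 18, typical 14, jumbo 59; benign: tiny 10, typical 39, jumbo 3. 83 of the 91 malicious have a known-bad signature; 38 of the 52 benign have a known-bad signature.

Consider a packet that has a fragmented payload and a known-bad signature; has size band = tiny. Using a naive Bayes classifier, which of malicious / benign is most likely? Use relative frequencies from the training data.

malicious

malicious: (91/143) × (52/91) × (18/91) × (83/91) ≈ 0.0656047
benign: (52/143) × (30/52) × (10/52) × (38/52) ≈ 0.0294824
Highest score → malicious.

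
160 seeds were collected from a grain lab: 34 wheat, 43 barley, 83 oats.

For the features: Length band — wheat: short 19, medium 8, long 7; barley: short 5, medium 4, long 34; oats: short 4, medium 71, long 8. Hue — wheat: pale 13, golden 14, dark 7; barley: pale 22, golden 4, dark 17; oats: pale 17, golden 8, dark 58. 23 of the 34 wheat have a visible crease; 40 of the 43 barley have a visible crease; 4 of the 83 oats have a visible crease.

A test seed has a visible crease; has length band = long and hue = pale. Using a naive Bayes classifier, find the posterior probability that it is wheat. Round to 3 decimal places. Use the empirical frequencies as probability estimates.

wheat: (34/160) × (7/34) × (13/34) × (23/34) ≈ 0.011316
barley: (43/160) × (34/43) × (22/43) × (40/43) ≈ 0.101136
oats: (83/160) × (8/83) × (17/83) × (4/83) ≈ 0.00049354
P(wheat | x) = 0.011316 / 0.11294554 ≈ 0.100

0.100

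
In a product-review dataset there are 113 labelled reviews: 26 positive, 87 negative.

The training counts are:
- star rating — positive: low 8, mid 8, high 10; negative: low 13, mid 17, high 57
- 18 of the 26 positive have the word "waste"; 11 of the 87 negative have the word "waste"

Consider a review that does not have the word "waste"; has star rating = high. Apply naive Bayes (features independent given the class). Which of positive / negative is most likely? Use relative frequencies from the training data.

positive: (26/113) × (10/26) × (8/26) ≈ 0.0272294
negative: (87/113) × (57/87) × (76/87) ≈ 0.440647
Highest score → negative.

negative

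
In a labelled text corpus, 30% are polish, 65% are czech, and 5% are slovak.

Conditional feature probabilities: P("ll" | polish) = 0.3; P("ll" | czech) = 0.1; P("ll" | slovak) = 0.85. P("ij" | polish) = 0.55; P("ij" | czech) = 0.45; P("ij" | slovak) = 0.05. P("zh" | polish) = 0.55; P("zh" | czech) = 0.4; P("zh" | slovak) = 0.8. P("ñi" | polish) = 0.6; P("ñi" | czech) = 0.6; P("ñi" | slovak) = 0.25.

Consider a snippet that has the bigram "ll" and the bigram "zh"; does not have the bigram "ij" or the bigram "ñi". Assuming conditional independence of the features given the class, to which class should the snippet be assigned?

polish: 0.3 × 0.3 × (1−0.55) × 0.55 × (1−0.6) = 0.00891
czech: 0.65 × 0.1 × (1−0.45) × 0.4 × (1−0.6) = 0.00572
slovak: 0.05 × 0.85 × (1−0.05) × 0.8 × (1−0.25) = 0.024225
Highest score → slovak.

slovak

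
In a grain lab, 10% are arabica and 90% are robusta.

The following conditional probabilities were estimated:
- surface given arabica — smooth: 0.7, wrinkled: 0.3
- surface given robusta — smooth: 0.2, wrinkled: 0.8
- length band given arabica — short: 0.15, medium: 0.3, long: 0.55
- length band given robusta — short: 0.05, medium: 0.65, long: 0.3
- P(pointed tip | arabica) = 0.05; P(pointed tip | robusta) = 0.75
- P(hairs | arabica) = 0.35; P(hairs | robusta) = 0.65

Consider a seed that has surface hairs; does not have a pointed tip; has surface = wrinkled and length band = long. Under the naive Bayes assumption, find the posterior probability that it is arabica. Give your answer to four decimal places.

0.1352

arabica: 0.1 × 0.3 × 0.55 × (1−0.05) × 0.35 = 0.00548625
robusta: 0.9 × 0.8 × 0.3 × (1−0.75) × 0.65 = 0.0351
P(arabica | x) = 0.00548625 / 0.04058625 ≈ 0.1352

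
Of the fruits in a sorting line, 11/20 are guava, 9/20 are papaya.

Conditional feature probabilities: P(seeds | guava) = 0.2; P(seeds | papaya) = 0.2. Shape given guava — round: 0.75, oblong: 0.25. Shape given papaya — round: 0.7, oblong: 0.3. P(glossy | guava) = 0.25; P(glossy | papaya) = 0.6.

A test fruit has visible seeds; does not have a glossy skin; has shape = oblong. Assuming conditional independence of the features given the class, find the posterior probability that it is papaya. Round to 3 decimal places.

guava: 0.55 × 0.2 × 0.25 × (1−0.25) = 0.020625
papaya: 0.45 × 0.2 × 0.3 × (1−0.6) = 0.0108
P(papaya | x) = 0.0108 / 0.031425 ≈ 0.344

0.344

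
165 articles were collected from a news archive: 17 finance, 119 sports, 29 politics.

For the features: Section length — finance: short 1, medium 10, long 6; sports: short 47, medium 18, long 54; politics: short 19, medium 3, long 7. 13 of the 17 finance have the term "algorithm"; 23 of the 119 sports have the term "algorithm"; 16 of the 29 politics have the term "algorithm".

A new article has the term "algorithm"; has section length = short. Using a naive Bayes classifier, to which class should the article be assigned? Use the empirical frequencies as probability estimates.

politics

finance: (17/165) × (1/17) × (13/17) ≈ 0.00463458
sports: (119/165) × (47/119) × (23/119) ≈ 0.0550547
politics: (29/165) × (19/29) × (16/29) ≈ 0.0635319
Highest score → politics.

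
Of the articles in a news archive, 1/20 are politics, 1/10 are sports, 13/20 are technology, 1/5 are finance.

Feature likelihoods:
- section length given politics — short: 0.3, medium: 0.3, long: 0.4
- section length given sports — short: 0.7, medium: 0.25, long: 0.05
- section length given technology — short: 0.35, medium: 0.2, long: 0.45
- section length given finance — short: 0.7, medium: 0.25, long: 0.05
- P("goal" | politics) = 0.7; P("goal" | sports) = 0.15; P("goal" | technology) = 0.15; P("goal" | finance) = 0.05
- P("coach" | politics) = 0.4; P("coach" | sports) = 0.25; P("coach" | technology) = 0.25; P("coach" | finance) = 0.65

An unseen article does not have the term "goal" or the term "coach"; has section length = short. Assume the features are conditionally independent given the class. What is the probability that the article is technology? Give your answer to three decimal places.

politics: 0.05 × 0.3 × (1−0.7) × (1−0.4) = 0.0027
sports: 0.1 × 0.7 × (1−0.15) × (1−0.25) = 0.044625
technology: 0.65 × 0.35 × (1−0.15) × (1−0.25) = 0.14503125
finance: 0.2 × 0.7 × (1−0.05) × (1−0.65) = 0.04655
P(technology | x) = 0.14503125 / 0.23890625 ≈ 0.607

0.607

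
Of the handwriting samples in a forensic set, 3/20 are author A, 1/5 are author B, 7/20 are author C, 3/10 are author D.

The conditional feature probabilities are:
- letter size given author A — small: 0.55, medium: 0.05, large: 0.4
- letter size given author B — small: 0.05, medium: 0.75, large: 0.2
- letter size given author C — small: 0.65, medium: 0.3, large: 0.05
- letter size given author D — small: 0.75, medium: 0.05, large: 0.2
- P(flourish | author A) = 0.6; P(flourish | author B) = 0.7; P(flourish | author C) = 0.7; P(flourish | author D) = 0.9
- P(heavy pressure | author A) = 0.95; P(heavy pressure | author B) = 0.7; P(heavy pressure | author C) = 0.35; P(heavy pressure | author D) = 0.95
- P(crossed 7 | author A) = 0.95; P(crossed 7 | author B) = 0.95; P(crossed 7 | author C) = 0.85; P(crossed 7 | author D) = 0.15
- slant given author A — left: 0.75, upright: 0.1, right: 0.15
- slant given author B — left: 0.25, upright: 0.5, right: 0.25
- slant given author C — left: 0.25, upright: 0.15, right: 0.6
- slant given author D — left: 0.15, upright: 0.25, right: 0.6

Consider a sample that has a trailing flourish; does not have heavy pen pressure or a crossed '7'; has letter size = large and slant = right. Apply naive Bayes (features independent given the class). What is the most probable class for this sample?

author D

author A: 0.15 × 0.4 × 0.6 × (1−0.95) × (1−0.95) × 0.15 = 0.0000135
author B: 0.2 × 0.2 × 0.7 × (1−0.7) × (1−0.95) × 0.25 = 0.000105
author C: 0.35 × 0.05 × 0.7 × (1−0.35) × (1−0.85) × 0.6 = 0.000716625
author D: 0.3 × 0.2 × 0.9 × (1−0.95) × (1−0.15) × 0.6 = 0.001377
Highest score → author D.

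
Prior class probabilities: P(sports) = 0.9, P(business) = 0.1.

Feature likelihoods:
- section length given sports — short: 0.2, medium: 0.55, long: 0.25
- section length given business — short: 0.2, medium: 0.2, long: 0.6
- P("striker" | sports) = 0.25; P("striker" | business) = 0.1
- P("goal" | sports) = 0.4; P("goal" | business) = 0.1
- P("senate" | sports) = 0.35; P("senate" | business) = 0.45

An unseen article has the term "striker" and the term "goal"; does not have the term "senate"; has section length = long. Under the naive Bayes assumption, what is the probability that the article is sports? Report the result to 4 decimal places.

sports: 0.9 × 0.25 × 0.25 × 0.4 × (1−0.35) = 0.014625
business: 0.1 × 0.6 × 0.1 × 0.1 × (1−0.45) = 0.00033
P(sports | x) = 0.014625 / 0.014955 ≈ 0.9779

0.9779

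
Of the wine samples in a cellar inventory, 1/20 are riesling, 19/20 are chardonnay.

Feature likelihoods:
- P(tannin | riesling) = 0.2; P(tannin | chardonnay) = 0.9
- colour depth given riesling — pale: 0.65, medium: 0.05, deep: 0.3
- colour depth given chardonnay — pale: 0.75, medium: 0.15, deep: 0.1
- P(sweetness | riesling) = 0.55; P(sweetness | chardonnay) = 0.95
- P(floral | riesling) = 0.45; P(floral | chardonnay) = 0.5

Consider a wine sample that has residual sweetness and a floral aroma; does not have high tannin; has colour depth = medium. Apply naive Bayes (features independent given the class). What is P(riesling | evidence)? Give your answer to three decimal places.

riesling: 0.05 × (1−0.2) × 0.05 × 0.55 × 0.45 = 0.000495
chardonnay: 0.95 × (1−0.9) × 0.15 × 0.95 × 0.5 = 0.00676875
P(riesling | x) = 0.000495 / 0.00726375 ≈ 0.068

0.068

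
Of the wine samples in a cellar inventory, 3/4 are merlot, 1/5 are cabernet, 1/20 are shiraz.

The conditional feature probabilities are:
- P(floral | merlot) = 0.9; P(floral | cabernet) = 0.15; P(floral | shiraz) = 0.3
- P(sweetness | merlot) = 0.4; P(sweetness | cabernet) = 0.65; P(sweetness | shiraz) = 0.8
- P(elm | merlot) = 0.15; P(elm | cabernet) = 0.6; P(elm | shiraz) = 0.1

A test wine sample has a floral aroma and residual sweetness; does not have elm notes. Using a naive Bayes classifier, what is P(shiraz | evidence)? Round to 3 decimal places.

merlot: 0.75 × 0.9 × 0.4 × (1−0.15) = 0.2295
cabernet: 0.2 × 0.15 × 0.65 × (1−0.6) = 0.0078
shiraz: 0.05 × 0.3 × 0.8 × (1−0.1) = 0.0108
P(shiraz | x) = 0.0108 / 0.2481 ≈ 0.044

0.044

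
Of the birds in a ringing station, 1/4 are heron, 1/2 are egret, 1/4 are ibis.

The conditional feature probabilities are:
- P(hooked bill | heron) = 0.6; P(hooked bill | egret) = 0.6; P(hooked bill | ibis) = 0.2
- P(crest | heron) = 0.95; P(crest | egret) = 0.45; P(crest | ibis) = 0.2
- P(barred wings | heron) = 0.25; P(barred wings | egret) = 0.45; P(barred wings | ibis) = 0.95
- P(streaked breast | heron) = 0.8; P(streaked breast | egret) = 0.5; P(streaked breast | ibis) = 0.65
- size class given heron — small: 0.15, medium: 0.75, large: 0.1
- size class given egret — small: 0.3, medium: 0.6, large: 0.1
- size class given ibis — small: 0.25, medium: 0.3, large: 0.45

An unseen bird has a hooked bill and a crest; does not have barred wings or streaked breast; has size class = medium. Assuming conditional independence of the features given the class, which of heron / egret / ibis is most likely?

heron: 0.25 × 0.6 × 0.95 × (1−0.25) × (1−0.8) × 0.75 = 0.01603125
egret: 0.5 × 0.6 × 0.45 × (1−0.45) × (1−0.5) × 0.6 = 0.022275
ibis: 0.25 × 0.2 × 0.2 × (1−0.95) × (1−0.65) × 0.3 = 0.0000525
Highest score → egret.

egret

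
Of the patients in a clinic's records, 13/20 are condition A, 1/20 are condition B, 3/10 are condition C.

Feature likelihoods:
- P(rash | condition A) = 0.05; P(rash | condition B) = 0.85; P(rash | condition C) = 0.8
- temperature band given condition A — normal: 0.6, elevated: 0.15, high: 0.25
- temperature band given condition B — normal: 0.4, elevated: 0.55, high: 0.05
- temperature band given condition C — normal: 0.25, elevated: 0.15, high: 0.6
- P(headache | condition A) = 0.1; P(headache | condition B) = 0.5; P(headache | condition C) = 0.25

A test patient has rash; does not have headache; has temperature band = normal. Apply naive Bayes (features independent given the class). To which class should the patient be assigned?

condition A: 0.65 × 0.05 × 0.6 × (1−0.1) = 0.01755
condition B: 0.05 × 0.85 × 0.4 × (1−0.5) = 0.0085
condition C: 0.3 × 0.8 × 0.25 × (1−0.25) = 0.045
Highest score → condition C.

condition C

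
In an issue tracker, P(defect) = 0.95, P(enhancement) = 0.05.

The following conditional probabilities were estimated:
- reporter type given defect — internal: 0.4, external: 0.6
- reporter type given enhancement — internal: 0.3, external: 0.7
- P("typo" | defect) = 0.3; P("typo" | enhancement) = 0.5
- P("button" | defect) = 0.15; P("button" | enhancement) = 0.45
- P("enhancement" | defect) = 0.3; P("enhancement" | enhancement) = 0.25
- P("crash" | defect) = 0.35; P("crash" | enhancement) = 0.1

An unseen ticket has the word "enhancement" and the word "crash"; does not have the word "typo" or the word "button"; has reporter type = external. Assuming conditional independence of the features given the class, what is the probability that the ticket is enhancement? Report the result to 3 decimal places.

0.007

defect: 0.95 × 0.6 × (1−0.3) × (1−0.15) × 0.3 × 0.35 = 0.03561075
enhancement: 0.05 × 0.7 × (1−0.5) × (1−0.45) × 0.25 × 0.1 = 0.000240625
P(enhancement | x) = 0.000240625 / 0.035851375 ≈ 0.007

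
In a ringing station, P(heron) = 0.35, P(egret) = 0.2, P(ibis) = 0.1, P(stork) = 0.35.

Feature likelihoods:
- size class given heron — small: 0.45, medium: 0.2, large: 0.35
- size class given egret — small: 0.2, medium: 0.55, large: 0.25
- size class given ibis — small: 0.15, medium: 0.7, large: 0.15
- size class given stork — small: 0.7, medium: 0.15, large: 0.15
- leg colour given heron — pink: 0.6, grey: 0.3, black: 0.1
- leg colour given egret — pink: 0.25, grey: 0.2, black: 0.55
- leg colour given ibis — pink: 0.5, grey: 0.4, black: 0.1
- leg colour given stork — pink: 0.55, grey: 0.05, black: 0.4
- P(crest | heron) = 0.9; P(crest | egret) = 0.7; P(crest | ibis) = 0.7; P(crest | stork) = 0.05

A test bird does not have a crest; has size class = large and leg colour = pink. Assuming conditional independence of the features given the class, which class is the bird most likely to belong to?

heron: 0.35 × 0.35 × 0.6 × (1−0.9) = 0.00735
egret: 0.2 × 0.25 × 0.25 × (1−0.7) = 0.00375
ibis: 0.1 × 0.15 × 0.5 × (1−0.7) = 0.00225
stork: 0.35 × 0.15 × 0.55 × (1−0.05) = 0.02743125
Highest score → stork.

stork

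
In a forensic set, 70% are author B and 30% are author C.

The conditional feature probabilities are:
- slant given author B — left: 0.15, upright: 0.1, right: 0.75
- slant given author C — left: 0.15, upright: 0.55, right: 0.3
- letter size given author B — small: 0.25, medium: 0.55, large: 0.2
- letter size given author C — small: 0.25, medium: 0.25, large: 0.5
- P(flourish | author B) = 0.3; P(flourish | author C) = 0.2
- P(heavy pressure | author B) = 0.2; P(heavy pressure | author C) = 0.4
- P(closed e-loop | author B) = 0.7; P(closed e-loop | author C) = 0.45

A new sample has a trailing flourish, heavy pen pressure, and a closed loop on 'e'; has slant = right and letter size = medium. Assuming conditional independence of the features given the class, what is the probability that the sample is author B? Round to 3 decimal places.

0.937

author B: 0.7 × 0.75 × 0.55 × 0.3 × 0.2 × 0.7 = 0.0121275
author C: 0.3 × 0.3 × 0.25 × 0.2 × 0.4 × 0.45 = 0.00081
P(author B | x) = 0.0121275 / 0.0129375 ≈ 0.937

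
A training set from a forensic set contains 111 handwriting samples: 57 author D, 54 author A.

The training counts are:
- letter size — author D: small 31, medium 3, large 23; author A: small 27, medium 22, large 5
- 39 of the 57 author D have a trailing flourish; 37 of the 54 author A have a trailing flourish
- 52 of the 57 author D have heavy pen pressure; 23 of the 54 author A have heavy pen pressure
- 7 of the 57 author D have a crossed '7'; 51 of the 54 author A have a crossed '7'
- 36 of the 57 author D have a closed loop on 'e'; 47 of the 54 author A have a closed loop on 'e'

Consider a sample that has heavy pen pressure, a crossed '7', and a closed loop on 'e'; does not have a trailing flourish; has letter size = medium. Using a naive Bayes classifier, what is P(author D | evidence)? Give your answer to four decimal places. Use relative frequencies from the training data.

author D: (57/111) × (3/57) × (18/57) × (52/57) × (7/57) × (36/57) ≈ 0.000603914
author A: (54/111) × (22/54) × (17/54) × (23/54) × (51/54) × (47/54) ≈ 0.0218459
P(author D | x) = 0.000603914 / 0.022449814 ≈ 0.0269

0.0269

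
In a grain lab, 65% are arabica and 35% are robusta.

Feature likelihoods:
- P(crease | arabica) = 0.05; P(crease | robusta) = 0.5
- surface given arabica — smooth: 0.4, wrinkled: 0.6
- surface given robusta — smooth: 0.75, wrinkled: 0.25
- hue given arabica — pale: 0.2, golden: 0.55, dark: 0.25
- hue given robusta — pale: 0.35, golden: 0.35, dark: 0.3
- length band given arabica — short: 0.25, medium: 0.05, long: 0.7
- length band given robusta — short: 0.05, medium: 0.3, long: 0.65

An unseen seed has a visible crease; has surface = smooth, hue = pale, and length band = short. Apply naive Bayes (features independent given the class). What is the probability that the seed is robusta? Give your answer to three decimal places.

0.779

arabica: 0.65 × 0.05 × 0.4 × 0.2 × 0.25 = 0.00065
robusta: 0.35 × 0.5 × 0.75 × 0.35 × 0.05 = 0.002296875
P(robusta | x) = 0.002296875 / 0.002946875 ≈ 0.779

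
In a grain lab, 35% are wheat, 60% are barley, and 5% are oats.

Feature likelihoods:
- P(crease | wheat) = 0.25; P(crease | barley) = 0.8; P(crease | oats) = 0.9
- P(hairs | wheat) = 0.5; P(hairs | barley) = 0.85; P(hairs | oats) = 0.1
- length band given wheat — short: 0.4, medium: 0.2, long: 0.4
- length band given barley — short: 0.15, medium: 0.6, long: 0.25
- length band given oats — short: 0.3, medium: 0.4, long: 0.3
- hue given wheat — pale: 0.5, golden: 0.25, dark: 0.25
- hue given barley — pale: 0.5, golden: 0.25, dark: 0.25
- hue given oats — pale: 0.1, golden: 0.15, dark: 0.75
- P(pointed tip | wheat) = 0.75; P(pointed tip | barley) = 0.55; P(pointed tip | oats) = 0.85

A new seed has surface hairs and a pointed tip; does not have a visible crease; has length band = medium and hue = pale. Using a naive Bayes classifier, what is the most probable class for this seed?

wheat: 0.35 × (1−0.25) × 0.5 × 0.2 × 0.5 × 0.75 = 0.00984375
barley: 0.6 × (1−0.8) × 0.85 × 0.6 × 0.5 × 0.55 = 0.01683
oats: 0.05 × (1−0.9) × 0.1 × 0.4 × 0.1 × 0.85 = 0.000017
Highest score → barley.

barley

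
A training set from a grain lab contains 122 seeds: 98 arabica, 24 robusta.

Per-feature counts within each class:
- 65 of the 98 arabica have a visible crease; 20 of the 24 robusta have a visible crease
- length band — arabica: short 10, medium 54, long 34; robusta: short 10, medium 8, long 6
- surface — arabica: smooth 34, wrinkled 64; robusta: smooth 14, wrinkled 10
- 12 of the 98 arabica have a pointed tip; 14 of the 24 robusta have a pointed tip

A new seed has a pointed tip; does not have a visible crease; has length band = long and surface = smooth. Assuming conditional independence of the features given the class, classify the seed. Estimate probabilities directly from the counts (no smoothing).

arabica

arabica: (98/122) × (33/98) × (34/98) × (34/98) × (12/98) ≈ 0.00398671
robusta: (24/122) × (4/24) × (6/24) × (14/24) × (14/24) ≈ 0.00278916
Highest score → arabica.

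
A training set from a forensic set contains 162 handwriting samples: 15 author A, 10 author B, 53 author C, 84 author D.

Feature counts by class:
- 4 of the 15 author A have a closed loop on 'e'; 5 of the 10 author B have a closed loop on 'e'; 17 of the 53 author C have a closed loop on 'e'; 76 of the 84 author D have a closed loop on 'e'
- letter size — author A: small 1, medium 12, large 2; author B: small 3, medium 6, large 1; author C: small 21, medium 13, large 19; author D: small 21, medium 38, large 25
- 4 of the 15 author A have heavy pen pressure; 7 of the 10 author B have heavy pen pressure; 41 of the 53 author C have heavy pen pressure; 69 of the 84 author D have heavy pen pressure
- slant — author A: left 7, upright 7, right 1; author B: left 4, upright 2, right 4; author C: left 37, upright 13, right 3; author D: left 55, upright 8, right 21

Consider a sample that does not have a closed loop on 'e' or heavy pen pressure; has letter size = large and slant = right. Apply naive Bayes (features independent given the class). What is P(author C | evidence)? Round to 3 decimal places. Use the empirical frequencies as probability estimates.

0.410

author A: (15/162) × (11/15) × (2/15) × (11/15) × (1/15) ≈ 0.000442615
author B: (10/162) × (5/10) × (1/10) × (3/10) × (4/10) ≈ 0.00037037
author C: (53/162) × (36/53) × (19/53) × (12/53) × (3/53) ≈ 0.00102098
author D: (84/162) × (8/84) × (25/84) × (15/84) × (21/84) ≈ 0.000656127
P(author C | x) = 0.00102098 / 0.002490092 ≈ 0.410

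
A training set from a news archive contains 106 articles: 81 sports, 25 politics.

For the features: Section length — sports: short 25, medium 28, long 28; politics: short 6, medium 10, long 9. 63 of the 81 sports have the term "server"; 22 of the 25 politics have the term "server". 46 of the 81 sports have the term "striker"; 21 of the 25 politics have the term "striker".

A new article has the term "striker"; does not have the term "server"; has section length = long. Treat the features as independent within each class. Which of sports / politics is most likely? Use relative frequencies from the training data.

sports

sports: (81/106) × (28/81) × (18/81) × (46/81) ≈ 0.0333359
politics: (25/106) × (9/25) × (3/25) × (21/25) ≈ 0.00855849
Highest score → sports.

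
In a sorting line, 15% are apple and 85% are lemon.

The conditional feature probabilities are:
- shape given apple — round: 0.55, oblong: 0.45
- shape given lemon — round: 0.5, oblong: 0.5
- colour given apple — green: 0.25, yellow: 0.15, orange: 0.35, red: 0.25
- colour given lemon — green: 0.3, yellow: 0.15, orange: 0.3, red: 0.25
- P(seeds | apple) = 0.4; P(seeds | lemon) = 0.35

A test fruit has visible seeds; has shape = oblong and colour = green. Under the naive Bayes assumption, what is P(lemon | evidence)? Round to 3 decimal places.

0.869

apple: 0.15 × 0.45 × 0.25 × 0.4 = 0.00675
lemon: 0.85 × 0.5 × 0.3 × 0.35 = 0.044625
P(lemon | x) = 0.044625 / 0.051375 ≈ 0.869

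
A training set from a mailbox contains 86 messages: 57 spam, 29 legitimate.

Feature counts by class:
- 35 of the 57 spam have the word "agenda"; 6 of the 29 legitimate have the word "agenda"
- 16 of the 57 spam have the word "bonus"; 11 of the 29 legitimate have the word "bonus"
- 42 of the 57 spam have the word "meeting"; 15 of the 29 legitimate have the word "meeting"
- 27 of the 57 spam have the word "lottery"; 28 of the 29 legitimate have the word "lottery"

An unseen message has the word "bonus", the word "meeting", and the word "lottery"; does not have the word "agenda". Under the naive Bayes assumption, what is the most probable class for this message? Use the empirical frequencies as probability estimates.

legitimate

spam: (57/86) × (22/57) × (16/57) × (42/57) × (27/57) ≈ 0.025063
legitimate: (29/86) × (23/29) × (11/29) × (15/29) × (28/29) ≈ 0.0506614
Highest score → legitimate.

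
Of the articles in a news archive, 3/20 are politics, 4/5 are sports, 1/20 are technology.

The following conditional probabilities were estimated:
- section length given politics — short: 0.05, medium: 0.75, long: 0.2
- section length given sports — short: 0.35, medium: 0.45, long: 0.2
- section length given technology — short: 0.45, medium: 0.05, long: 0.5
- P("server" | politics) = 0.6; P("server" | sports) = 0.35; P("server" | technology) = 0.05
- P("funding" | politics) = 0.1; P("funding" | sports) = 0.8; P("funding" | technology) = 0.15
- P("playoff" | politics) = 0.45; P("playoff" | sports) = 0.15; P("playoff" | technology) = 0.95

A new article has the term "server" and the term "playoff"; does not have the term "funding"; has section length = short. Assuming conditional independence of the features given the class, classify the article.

politics: 0.15 × 0.05 × 0.6 × (1−0.1) × 0.45 = 0.0018225
sports: 0.8 × 0.35 × 0.35 × (1−0.8) × 0.15 = 0.00294
technology: 0.05 × 0.45 × 0.05 × (1−0.15) × 0.95 = 0.0009084375
Highest score → sports.

sports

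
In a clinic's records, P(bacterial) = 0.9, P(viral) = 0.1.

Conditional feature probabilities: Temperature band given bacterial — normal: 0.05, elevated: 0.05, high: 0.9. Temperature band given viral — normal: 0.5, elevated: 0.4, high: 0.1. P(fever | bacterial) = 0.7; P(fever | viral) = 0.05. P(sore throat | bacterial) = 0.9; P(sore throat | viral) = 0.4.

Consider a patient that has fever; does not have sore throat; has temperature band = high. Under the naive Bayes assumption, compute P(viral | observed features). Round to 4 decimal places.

bacterial: 0.9 × 0.9 × 0.7 × (1−0.9) = 0.0567
viral: 0.1 × 0.1 × 0.05 × (1−0.4) = 0.0003
P(viral | x) = 0.0003 / 0.057 ≈ 0.0053

0.0053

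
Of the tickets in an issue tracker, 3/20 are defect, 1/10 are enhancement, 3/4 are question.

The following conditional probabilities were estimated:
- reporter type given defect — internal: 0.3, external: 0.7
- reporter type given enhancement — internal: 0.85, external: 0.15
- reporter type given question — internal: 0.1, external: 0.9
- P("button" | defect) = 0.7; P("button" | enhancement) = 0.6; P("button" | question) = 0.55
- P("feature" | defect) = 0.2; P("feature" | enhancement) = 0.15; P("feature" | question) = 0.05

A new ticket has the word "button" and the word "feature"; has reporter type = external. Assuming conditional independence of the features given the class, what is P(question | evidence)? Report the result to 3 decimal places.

0.536

defect: 0.15 × 0.7 × 0.7 × 0.2 = 0.0147
enhancement: 0.1 × 0.15 × 0.6 × 0.15 = 0.00135
question: 0.75 × 0.9 × 0.55 × 0.05 = 0.0185625
P(question | x) = 0.0185625 / 0.0346125 ≈ 0.536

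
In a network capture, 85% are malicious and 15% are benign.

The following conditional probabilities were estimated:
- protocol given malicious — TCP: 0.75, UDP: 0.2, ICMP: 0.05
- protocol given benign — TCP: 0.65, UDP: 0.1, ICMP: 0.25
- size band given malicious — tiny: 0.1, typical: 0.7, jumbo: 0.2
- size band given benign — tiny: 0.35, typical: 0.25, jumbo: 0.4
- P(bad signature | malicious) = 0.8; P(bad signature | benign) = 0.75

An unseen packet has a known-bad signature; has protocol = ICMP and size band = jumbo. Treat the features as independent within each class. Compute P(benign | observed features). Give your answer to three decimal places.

malicious: 0.85 × 0.05 × 0.2 × 0.8 = 0.0068
benign: 0.15 × 0.25 × 0.4 × 0.75 = 0.01125
P(benign | x) = 0.01125 / 0.01805 ≈ 0.623

0.623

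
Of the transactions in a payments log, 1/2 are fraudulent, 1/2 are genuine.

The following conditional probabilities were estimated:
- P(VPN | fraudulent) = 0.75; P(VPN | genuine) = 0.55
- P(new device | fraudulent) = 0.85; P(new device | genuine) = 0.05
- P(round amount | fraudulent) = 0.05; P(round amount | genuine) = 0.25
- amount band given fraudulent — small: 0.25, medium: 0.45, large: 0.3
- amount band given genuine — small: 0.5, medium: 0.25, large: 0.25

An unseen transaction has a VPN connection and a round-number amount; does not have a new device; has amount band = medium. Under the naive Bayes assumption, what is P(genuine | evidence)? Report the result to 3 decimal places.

fraudulent: 0.5 × 0.75 × (1−0.85) × 0.05 × 0.45 = 0.001265625
genuine: 0.5 × 0.55 × (1−0.05) × 0.25 × 0.25 = 0.016328125
P(genuine | x) = 0.016328125 / 0.01759375 ≈ 0.928

0.928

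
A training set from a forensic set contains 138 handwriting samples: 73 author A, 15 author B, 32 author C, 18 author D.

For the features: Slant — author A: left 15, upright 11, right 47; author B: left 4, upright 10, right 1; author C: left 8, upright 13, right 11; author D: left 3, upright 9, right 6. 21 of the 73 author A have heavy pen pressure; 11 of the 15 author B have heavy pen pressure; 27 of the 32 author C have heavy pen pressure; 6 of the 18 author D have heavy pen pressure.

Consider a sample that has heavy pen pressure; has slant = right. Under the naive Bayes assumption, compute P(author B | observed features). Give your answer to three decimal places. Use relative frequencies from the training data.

0.029

author A: (73/138) × (47/73) × (21/73) ≈ 0.097975
author B: (15/138) × (1/15) × (11/15) ≈ 0.00531401
author C: (32/138) × (11/32) × (27/32) ≈ 0.0672554
author D: (18/138) × (6/18) × (6/18) ≈ 0.0144928
P(author B | x) = 0.00531401 / 0.18503721 ≈ 0.029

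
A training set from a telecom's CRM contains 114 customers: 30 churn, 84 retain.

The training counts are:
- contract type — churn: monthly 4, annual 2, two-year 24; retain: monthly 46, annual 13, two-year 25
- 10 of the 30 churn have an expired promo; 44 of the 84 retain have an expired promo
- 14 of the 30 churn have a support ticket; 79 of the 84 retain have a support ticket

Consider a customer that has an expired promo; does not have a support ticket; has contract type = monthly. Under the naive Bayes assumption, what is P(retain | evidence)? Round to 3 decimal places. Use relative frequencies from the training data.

churn: (30/114) × (4/30) × (10/30) × (16/30) ≈ 0.00623782
retain: (84/114) × (46/84) × (44/84) × (5/84) ≈ 0.0125811
P(retain | x) = 0.0125811 / 0.01881892 ≈ 0.669

0.669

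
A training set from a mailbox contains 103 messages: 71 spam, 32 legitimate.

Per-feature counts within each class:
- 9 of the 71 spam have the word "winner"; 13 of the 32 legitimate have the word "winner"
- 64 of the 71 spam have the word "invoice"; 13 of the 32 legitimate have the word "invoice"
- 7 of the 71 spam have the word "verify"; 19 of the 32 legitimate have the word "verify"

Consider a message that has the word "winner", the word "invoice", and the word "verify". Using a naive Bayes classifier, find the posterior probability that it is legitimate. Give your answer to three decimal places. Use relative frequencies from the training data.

0.797

spam: (71/103) × (9/71) × (64/71) × (7/71) ≈ 0.00776545
legitimate: (32/103) × (13/32) × (13/32) × (19/32) ≈ 0.0304441
P(legitimate | x) = 0.0304441 / 0.03820955 ≈ 0.797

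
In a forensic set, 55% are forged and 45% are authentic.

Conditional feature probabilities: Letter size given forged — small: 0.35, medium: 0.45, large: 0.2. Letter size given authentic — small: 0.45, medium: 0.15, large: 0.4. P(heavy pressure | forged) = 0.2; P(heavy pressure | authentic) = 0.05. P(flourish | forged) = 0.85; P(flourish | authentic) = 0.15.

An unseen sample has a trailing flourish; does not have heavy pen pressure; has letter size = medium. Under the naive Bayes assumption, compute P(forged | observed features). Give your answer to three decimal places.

0.946

forged: 0.55 × 0.45 × (1−0.2) × 0.85 = 0.1683
authentic: 0.45 × 0.15 × (1−0.05) × 0.15 = 0.00961875
P(forged | x) = 0.1683 / 0.17791875 ≈ 0.946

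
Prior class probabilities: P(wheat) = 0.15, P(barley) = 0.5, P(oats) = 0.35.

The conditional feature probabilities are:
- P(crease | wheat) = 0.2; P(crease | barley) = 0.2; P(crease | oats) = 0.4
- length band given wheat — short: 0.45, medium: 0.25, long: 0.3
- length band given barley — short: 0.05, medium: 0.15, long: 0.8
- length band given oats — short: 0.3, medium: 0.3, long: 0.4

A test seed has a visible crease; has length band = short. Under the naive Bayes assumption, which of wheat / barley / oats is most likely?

wheat: 0.15 × 0.2 × 0.45 = 0.0135
barley: 0.5 × 0.2 × 0.05 = 0.005
oats: 0.35 × 0.4 × 0.3 = 0.042
Highest score → oats.

oats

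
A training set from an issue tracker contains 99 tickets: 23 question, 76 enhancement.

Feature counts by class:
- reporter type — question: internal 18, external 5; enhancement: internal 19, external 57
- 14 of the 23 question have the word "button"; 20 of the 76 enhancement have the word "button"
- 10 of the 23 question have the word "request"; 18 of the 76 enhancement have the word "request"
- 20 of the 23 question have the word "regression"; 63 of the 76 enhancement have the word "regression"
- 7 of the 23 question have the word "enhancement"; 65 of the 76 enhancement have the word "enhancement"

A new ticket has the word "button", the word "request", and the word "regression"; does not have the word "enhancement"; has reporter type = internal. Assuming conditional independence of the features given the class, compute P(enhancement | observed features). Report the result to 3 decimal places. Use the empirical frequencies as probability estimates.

question: (23/99) × (18/23) × (14/23) × (10/23) × (20/23) × (16/23) ≈ 0.0291074
enhancement: (76/99) × (19/76) × (20/76) × (18/76) × (63/76) × (11/76) ≈ 0.00143516
P(enhancement | x) = 0.00143516 / 0.03054256 ≈ 0.047

0.047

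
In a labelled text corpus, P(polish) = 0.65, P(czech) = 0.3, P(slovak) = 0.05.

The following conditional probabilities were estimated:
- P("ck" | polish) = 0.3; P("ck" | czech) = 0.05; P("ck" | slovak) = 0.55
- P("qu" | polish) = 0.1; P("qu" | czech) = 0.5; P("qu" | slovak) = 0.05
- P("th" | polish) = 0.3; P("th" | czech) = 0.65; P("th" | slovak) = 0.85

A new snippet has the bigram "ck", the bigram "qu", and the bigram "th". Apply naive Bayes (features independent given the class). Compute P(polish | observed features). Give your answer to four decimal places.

0.4919

polish: 0.65 × 0.3 × 0.1 × 0.3 = 0.00585
czech: 0.3 × 0.05 × 0.5 × 0.65 = 0.004875
slovak: 0.05 × 0.55 × 0.05 × 0.85 = 0.00116875
P(polish | x) = 0.00585 / 0.01189375 ≈ 0.4919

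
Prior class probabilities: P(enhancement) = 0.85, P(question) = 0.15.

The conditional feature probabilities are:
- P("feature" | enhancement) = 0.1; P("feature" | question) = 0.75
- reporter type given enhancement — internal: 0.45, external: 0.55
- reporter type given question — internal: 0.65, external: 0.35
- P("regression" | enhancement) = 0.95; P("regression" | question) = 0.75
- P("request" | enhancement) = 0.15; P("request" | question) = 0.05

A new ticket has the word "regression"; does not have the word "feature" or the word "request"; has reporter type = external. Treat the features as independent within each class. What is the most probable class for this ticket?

enhancement

enhancement: 0.85 × (1−0.1) × 0.55 × 0.95 × (1−0.15) = 0.339755625
question: 0.15 × (1−0.75) × 0.35 × 0.75 × (1−0.05) = 0.0093515625
Highest score → enhancement.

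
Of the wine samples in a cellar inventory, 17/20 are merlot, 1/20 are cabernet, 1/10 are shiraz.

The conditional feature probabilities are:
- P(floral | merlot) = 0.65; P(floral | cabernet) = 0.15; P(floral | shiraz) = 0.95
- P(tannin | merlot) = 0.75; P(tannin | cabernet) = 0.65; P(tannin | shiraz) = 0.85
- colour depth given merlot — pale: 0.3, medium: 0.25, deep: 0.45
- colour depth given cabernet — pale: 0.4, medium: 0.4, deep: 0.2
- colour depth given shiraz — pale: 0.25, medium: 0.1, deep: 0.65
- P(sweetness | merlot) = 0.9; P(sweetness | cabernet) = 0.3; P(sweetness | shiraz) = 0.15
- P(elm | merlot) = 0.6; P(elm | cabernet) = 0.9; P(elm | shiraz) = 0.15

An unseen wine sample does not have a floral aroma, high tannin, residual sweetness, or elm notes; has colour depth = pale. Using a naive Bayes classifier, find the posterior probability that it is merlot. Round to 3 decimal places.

merlot: 0.85 × (1−0.65) × (1−0.75) × 0.3 × (1−0.9) × (1−0.6) = 0.0008925
cabernet: 0.05 × (1−0.15) × (1−0.65) × 0.4 × (1−0.3) × (1−0.9) = 0.0004165
shiraz: 0.1 × (1−0.95) × (1−0.85) × 0.25 × (1−0.15) × (1−0.15) = 0.00013546875
P(merlot | x) = 0.0008925 / 0.00144446875 ≈ 0.618

0.618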